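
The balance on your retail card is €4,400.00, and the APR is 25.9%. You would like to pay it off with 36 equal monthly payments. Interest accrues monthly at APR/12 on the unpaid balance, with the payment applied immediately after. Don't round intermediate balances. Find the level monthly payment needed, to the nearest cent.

Monthly rate r = 25.9%/12 = 2.15833% = 0.0215833.
Level-payment amortization: P = B₀·r / (1 − (1+r)^(−n)) = 4400.00·0.0215833 / (1 − 1.02158^(−36)).
Denominator 1 − (1+r)^(−36) = 0.536400204.
P = 94.9667 / 0.536400204 ≈ 177.04.

€177.04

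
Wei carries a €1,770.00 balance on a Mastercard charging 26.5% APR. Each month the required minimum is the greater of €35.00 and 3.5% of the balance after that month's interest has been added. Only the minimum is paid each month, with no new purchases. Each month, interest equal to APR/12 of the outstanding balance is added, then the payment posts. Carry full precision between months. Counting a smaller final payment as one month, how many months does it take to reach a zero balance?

87 months

Monthly rate r = 26.5%/12 = 2.20833% = 0.0220833.
While 3.5% of the post-interest balance exceeds €35.00, each month B ← (B·(1+r))·(1 − 0.035), i.e. B shrinks by the factor (1+r)·0.965 = 0.98631.
This holds for months 1–44. Entering month 45 the balance is €965.10; 3.5% of the post-interest balance is now below €35.00, so the flat €35.00 minimum applies from here.
From month 45 a fixed €35.00 at rate r clears €965.10 in 43 more payments. Total: 44 + 43 = 87 months.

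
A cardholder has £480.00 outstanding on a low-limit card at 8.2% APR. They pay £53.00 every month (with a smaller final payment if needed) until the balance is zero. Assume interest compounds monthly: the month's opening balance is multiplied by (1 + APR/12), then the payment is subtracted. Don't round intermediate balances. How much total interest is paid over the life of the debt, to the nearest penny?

Monthly rate r = 8.2%/12 = 0.683333% = 0.00683333.
Payoff takes n = ⌈−ln(1 − rB₀/P)/ln(1+r)⌉ = ⌈9.381⌉ = 10 payments; the last is £20.23.
Total paid = 9·£53.00 + £20.23 = £497.23.
Total interest = total paid − principal = £497.23 − £480.00 = £17.23.

£17.23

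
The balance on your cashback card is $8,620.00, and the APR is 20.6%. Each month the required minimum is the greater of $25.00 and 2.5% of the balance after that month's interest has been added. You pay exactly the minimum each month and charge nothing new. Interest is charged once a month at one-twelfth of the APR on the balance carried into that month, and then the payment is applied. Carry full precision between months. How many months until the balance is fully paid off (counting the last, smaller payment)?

328 months

Monthly rate r = 20.6%/12 = 1.71667% = 0.0171667.
While 2.5% of the post-interest balance exceeds $25.00, each month B ← (B·(1+r))·(1 − 0.025), i.e. B shrinks by the factor (1+r)·0.975 = 0.99174.
This holds for months 1–262. Entering month 263 the balance is $980.51; 2.5% of the post-interest balance is now below $25.00, so the flat $25.00 minimum applies from here.
From month 263 a fixed $25.00 at rate r clears $980.51 in 66 more payments. Total: 262 + 66 = 328 months.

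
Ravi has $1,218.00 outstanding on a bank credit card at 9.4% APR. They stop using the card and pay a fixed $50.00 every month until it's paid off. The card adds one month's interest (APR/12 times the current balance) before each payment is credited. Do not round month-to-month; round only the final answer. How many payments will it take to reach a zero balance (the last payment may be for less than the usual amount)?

Monthly rate r = 9.4%/12 = 0.783333% = 0.00783333.
Recurrence: B ← B·(1+r) − $50.00.
Month 1: interest $9.54; balance after payment $1,177.54.
Month 2: interest $9.22; balance after payment $1,136.77.
Closed form: n = −ln(1 − rB₀/P)/ln(1+r) = −ln(0.80918)/ln(1.00783) ≈ 27.136, so the balance reaches zero during payment 28.

28 months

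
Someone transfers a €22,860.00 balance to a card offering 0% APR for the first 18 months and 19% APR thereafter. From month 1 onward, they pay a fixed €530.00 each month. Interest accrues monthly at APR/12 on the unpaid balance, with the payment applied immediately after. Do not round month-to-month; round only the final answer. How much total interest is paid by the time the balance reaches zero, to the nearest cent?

€3,798.60

Promo months 1–18 at r₀ = 0%/12 = 0; months 19+ at r₁ = 19%/12 = 0.0158333.
After month 18 (no interest yet): B = €22,860.00 − 18·€530.00 = €13,320.00.
Then at r₁ with €530.00/mo: n₂ = −ln(1 − r₁·B/P)/ln(1+r₁) ≈ 32.30 → 33 more payments.
Total paid = 50·€530.00 + €158.60 = €26,658.60; interest = €26,658.60 − €22,860.00 = €3,798.60.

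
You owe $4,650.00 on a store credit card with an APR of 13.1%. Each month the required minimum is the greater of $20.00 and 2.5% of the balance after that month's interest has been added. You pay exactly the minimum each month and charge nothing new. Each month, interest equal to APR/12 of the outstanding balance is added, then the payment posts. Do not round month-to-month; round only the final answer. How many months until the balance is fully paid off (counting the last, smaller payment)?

175 months

Monthly rate r = 13.1%/12 = 1.09167% = 0.0109167.
While 2.5% of the post-interest balance exceeds $20.00, each month B ← (B·(1+r))·(1 − 0.025), i.e. B shrinks by the factor (1+r)·0.975 = 0.98564.
This holds for months 1–123. Entering month 124 the balance is $785.25; 2.5% of the post-interest balance is now below $20.00, so the flat $20.00 minimum applies from here.
From month 124 a fixed $20.00 at rate r clears $785.25 in 52 more payments. Total: 123 + 52 = 175 months.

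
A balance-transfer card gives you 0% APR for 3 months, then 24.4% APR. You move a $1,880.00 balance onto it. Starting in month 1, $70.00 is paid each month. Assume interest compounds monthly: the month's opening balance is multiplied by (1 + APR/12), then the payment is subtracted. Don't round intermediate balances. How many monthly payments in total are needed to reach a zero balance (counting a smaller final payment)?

Promo months 1–3 at r₀ = 0%/12 = 0; months 4+ at r₁ = 24.4%/12 = 0.0203333.
After month 3 (no interest yet): B = $1,880.00 − 3·$70.00 = $1,670.00.
Then at r₁ with $70.00/mo: n₂ = −ln(1 − r₁·B/P)/ln(1+r₁) ≈ 32.98 → 33 more payments.

36 months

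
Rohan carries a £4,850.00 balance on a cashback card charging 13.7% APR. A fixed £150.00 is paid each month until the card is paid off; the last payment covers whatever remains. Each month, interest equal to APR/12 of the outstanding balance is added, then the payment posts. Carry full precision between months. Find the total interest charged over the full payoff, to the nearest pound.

£1,237

Monthly rate r = 13.7%/12 = 1.14167% = 0.0114167.
Payoff takes n = ⌈−ln(1 − rB₀/P)/ln(1+r)⌉ = ⌈40.581⌉ = 41 payments; the last is £87.28.
Total paid = 40·£150.00 + £87.28 = £6,087.28.
Total interest = total paid − principal = £6,087.28 − £4,850.00 = £1,237.28.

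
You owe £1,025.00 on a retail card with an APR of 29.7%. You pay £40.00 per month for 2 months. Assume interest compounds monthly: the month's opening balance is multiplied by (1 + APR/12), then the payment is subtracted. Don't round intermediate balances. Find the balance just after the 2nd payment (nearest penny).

£995.38

Monthly rate r = 29.7%/12 = 2.475% = 0.02475.
Each month: B ← B·(1+r) − £40.00.
Month 1: interest £25.37; balance after payment £1,010.37.
Month 2: interest £25.01; balance after payment £995.38.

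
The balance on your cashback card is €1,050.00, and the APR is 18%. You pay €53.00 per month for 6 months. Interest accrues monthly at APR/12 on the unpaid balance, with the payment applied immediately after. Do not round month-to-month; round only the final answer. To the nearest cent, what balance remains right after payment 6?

€817.95

Monthly rate r = 18%/12 = 1.5% = 0.015.
Each month: B ← B·(1+r) − €53.00.
Month 1: interest €15.75; balance after payment €1,012.75.
Month 2: interest €15.19; balance after payment €974.94.
Month 3: interest €14.62; balance after payment €936.57.
Month 4: interest €14.05; balance after payment €897.61.
Month 5: interest €13.46; balance after payment €858.08.
Month 6: interest €12.87; balance after payment €817.95.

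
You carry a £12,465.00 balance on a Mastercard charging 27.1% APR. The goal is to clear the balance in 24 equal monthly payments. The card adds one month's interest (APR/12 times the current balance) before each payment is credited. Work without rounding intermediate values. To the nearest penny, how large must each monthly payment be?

£678.48

Monthly rate r = 27.1%/12 = 2.25833% = 0.0225833.
Level-payment amortization: P = B₀·r / (1 − (1+r)^(−n)) = 12465.00·0.0225833 / (1 − 1.02258^(−24)).
Denominator 1 − (1+r)^(−24) = 0.414898841.
P = 281.501 / 0.414898841 ≈ 678.48.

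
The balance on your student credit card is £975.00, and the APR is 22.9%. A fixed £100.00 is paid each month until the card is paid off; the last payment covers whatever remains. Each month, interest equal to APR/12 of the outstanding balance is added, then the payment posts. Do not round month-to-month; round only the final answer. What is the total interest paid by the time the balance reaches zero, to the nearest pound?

£114

Monthly rate r = 22.9%/12 = 1.90833% = 0.0190833.
Payoff takes n = ⌈−ln(1 − rB₀/P)/ln(1+r)⌉ = ⌈10.891⌉ = 11 payments; the last is £89.16.
Total paid = 10·£100.00 + £89.16 = £1,089.16.
Total interest = total paid − principal = £1,089.16 − £975.00 = £114.16.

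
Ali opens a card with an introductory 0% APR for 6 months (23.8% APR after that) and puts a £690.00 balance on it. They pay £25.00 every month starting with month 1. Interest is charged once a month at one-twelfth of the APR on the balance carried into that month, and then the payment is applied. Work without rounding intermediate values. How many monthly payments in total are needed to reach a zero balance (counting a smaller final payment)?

Promo months 1–6 at r₀ = 0%/12 = 0; months 7+ at r₁ = 23.8%/12 = 0.0198333.
After month 6 (no interest yet): B = £690.00 − 6·£25.00 = £540.00.
Then at r₁ with £25.00/mo: n₂ = −ln(1 − r₁·B/P)/ln(1+r₁) ≈ 28.48 → 29 more payments.

35 payments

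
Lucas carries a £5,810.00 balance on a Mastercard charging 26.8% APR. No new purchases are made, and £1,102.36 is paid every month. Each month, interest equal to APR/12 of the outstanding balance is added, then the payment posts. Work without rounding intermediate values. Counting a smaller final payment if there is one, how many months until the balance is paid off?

Monthly rate r = 26.8%/12 = 2.23333% = 0.0223333.
Recurrence: B ← B·(1+r) − £1,102.36.
Month 1: interest £129.76; balance after payment £4,837.40.
Month 2: interest £108.04; balance after payment £3,843.07.
Month 3: interest £85.83; balance after payment £2,826.54.
Month 4: interest £63.13; balance after payment £1,787.31.
Month 5: interest £39.92; balance after payment £724.86.
Month 6: interest £16.19; balance after payment £0.00.

6 months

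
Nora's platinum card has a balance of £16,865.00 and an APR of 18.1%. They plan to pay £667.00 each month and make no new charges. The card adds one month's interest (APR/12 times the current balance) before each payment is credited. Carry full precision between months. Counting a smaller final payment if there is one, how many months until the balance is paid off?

Monthly rate r = 18.1%/12 = 1.50833% = 0.0150833.
Recurrence: B ← B·(1+r) − £667.00.
Month 1: interest £254.38; balance after payment £16,452.38.
Month 2: interest £248.16; balance after payment £16,033.54.
Closed form: n = −ln(1 − rB₀/P)/ln(1+r) = −ln(0.61862)/ln(1.01508) ≈ 32.080, so the balance reaches zero during payment 33.

33 months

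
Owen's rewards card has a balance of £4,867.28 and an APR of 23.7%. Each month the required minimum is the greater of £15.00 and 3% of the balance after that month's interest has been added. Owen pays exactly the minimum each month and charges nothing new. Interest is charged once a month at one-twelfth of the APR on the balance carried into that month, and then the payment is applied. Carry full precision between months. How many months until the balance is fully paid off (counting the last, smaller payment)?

264 months

Monthly rate r = 23.7%/12 = 1.975% = 0.01975.
While 3% of the post-interest balance exceeds £15.00, each month B ← (B·(1+r))·(1 − 0.03), i.e. B shrinks by the factor (1+r)·0.97 = 0.98916.
This holds for months 1–211. Entering month 212 the balance is £487.86; 3% of the post-interest balance is now below £15.00, so the flat £15.00 minimum applies from here.
From month 212 a fixed £15.00 at rate r clears £487.86 in 53 more payments. Total: 211 + 53 = 264 months.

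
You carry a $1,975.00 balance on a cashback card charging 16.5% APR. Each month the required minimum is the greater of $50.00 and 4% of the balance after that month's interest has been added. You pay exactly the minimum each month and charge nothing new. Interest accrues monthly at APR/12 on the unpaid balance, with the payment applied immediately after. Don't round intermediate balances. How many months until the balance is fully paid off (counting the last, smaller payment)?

Monthly rate r = 16.5%/12 = 1.375% = 0.01375.
While 4% of the post-interest balance exceeds $50.00, each month B ← (B·(1+r))·(1 − 0.04), i.e. B shrinks by the factor (1+r)·0.96 = 0.9732.
This holds for months 1–18. Entering month 19 the balance is $1,211.17; 4% of the post-interest balance is now below $50.00, so the flat $50.00 minimum applies from here.
From month 19 a fixed $50.00 at rate r clears $1,211.17 in 30 more payments. Total: 18 + 30 = 48 months.

48 months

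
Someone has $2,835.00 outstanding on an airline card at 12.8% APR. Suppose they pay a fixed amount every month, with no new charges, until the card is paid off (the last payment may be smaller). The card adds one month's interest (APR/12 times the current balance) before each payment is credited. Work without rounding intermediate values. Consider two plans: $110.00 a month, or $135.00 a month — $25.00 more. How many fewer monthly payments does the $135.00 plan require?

7 fewer payments

Monthly rate r = 12.8%/12 = 1.06667% = 0.0106667.
At $110.00/mo: n = ⌈−ln(1 − rB₀/P)/ln(1+r)⌉ = 31 payments (last $32.81); total interest = total paid − $2,835.00 = $497.81.
At $135.00/mo: 24 payments (last $121.81); total interest $391.81.
Payments saved = 31 − 24 = 7.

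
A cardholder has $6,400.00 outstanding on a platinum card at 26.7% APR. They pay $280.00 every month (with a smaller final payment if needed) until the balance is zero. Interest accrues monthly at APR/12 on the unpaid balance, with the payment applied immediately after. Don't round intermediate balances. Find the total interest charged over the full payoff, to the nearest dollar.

$2,640

Monthly rate r = 26.7%/12 = 2.225% = 0.02225.
Payoff takes n = ⌈−ln(1 − rB₀/P)/ln(1+r)⌉ = ⌈32.284⌉ = 33 payments; the last is $80.08.
Total paid = 32·$280.00 + $80.08 = $9,040.08.
Total interest = total paid − principal = $9,040.08 − $6,400.00 = $2,640.08.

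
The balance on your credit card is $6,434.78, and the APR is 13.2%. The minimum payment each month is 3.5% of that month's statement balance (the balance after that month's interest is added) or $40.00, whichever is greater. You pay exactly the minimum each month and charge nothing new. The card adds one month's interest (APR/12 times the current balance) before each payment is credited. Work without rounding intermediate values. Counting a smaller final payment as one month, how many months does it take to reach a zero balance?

105 months

Monthly rate r = 13.2%/12 = 1.1% = 0.011.
While 3.5% of the post-interest balance exceeds $40.00, each month B ← (B·(1+r))·(1 − 0.035), i.e. B shrinks by the factor (1+r)·0.965 = 0.97561.
This holds for months 1–71. Entering month 72 the balance is $1,115.08; 3.5% of the post-interest balance is now below $40.00, so the flat $40.00 minimum applies from here.
From month 72 a fixed $40.00 at rate r clears $1,115.08 in 34 more payments. Total: 71 + 34 = 105 months.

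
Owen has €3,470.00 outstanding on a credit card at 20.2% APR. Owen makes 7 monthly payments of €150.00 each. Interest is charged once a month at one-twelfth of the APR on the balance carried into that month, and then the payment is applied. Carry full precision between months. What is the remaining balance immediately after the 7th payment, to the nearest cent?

€2,795.58

Monthly rate r = 20.2%/12 = 1.68333% = 0.0168333.
Each month: B ← B·(1+r) − €150.00.
Month 1: interest €58.41; balance after payment €3,378.41.
Month 2: interest €56.87; balance after payment €3,285.28.
Month 3: interest €55.30; balance after payment €3,190.58.
Month 4: interest €53.71; balance after payment €3,094.29.
Month 5: interest €52.09; balance after payment €2,996.38.
Month 6: interest €50.44; balance after payment €2,896.82.
Month 7: interest €48.76; balance after payment €2,795.58.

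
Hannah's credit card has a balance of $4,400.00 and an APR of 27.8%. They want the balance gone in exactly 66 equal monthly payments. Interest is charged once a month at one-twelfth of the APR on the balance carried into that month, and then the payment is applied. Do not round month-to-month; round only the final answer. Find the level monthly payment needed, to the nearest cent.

$130.78

Monthly rate r = 27.8%/12 = 2.31667% = 0.0231667.
Level-payment amortization: P = B₀·r / (1 − (1+r)^(−n)) = 4400.00·0.0231667 / (1 − 1.02317^(−66)).
Denominator 1 − (1+r)^(−66) = 0.779433921.
P = 101.933 / 0.779433921 ≈ 130.78.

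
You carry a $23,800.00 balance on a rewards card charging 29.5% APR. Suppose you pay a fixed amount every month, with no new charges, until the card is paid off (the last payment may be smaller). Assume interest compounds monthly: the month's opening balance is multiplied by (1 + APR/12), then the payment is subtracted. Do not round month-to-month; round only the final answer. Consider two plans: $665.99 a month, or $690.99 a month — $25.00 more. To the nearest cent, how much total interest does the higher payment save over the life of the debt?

Monthly rate r = 29.5%/12 = 2.45833% = 0.0245833.
At $665.99/mo: n = ⌈−ln(1 − rB₀/P)/ln(1+r)⌉ = 87 payments (last $532.76); total interest = total paid − $23,800.00 = $34,007.90.
At $690.99/mo: 78 payments (last $159.20); total interest $29,565.43.
Interest saved = $34,007.90 − $29,565.43 = $4,442.47.

$4,442.47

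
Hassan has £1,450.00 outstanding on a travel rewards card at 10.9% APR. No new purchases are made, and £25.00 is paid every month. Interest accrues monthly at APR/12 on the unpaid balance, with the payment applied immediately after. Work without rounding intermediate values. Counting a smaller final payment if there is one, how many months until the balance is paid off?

Monthly rate r = 10.9%/12 = 0.908333% = 0.00908333.
Recurrence: B ← B·(1+r) − £25.00.
Month 1: interest £13.17; balance after payment £1,438.17.
Month 2: interest £13.06; balance after payment £1,426.23.
Closed form: n = −ln(1 − rB₀/P)/ln(1+r) = −ln(0.47317)/ln(1.00908) ≈ 82.756, so the balance reaches zero during payment 83.

83 months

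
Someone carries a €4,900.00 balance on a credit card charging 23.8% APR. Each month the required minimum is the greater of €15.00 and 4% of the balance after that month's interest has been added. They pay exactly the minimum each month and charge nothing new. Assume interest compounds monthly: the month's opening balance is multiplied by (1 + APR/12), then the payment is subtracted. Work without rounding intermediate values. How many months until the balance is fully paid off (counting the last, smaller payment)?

Monthly rate r = 23.8%/12 = 1.98333% = 0.0198333.
While 4% of the post-interest balance exceeds €15.00, each month B ← (B·(1+r))·(1 − 0.04), i.e. B shrinks by the factor (1+r)·0.96 = 0.97904.
This holds for months 1–123. Entering month 124 the balance is €361.95; 4% of the post-interest balance is now below €15.00, so the flat €15.00 minimum applies from here.
From month 124 a fixed €15.00 at rate r clears €361.95 in 34 more payments. Total: 123 + 34 = 157 months.

157 months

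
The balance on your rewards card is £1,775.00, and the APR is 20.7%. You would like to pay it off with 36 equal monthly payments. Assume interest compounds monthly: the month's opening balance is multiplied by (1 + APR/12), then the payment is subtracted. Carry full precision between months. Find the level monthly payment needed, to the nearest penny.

Monthly rate r = 20.7%/12 = 1.725% = 0.01725.
Level-payment amortization: P = B₀·r / (1 − (1+r)^(−n)) = 1775.00·0.01725 / (1 − 1.01725^(−36)).
Denominator 1 − (1+r)^(−36) = 0.459739952.
P = 30.6187 / 0.459739952 ≈ 66.60.

£66.60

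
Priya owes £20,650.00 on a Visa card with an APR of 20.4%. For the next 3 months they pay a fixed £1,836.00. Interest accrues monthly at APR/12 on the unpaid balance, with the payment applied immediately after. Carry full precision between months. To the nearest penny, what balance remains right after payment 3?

Monthly rate r = 20.4%/12 = 1.7% = 0.017.
Each month: B ← B·(1+r) − £1,836.00.
Month 1: interest £351.05; balance after payment £19,165.05.
Month 2: interest £325.81; balance after payment £17,654.86.
Month 3: interest £300.13; balance after payment £16,118.99.

£16,118.99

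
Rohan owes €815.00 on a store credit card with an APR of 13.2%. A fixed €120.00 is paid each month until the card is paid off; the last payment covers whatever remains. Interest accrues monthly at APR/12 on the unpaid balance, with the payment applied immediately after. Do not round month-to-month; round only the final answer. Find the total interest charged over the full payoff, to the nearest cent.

Monthly rate r = 13.2%/12 = 1.1% = 0.011.
Payoff takes n = ⌈−ln(1 − rB₀/P)/ln(1+r)⌉ = ⌈7.098⌉ = 8 payments; the last is €11.76.
Total paid = 7·€120.00 + €11.76 = €851.76.
Total interest = total paid − principal = €851.76 − €815.00 = €36.76.

€36.76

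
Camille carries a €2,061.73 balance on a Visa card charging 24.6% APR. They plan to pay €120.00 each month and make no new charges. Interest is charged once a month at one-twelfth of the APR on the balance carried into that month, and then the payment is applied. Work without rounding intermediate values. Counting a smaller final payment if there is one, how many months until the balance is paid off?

22 payments

Monthly rate r = 24.6%/12 = 2.05% = 0.0205.
Recurrence: B ← B·(1+r) − €120.00.
Month 1: interest €42.27; balance after payment €1,984.00.
Month 2: interest €40.67; balance after payment €1,904.67.
Closed form: n = −ln(1 − rB₀/P)/ln(1+r) = −ln(0.64779)/ln(1.0205) ≈ 21.396, so the balance reaches zero during payment 22.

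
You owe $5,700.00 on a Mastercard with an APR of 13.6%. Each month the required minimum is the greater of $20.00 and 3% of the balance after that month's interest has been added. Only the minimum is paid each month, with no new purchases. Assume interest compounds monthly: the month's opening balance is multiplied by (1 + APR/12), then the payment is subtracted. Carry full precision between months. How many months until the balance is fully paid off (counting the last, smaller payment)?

Monthly rate r = 13.6%/12 = 1.13333% = 0.0113333.
While 3% of the post-interest balance exceeds $20.00, each month B ← (B·(1+r))·(1 − 0.03), i.e. B shrinks by the factor (1+r)·0.97 = 0.98099.
This holds for months 1–113. Entering month 114 the balance is $651.84; 3% of the post-interest balance is now below $20.00, so the flat $20.00 minimum applies from here.
From month 114 a fixed $20.00 at rate r clears $651.84 in 41 more payments. Total: 113 + 41 = 154 months.

154 months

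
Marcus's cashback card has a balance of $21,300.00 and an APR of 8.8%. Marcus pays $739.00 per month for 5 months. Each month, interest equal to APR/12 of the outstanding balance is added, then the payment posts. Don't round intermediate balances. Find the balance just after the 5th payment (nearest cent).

$18,342.95

Monthly rate r = 8.8%/12 = 0.733333% = 0.00733333.
Each month: B ← B·(1+r) − $739.00.
Month 1: interest $156.20; balance after payment $20,717.20.
Month 2: interest $151.93; balance after payment $20,130.13.
Month 3: interest $147.62; balance after payment $19,538.75.
Month 4: interest $143.28; balance after payment $18,943.03.
Month 5: interest $138.92; balance after payment $18,342.95.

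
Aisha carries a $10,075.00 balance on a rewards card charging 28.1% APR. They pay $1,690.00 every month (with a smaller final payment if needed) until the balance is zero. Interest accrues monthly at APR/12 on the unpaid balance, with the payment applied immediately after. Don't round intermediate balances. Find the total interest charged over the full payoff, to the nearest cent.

Monthly rate r = 28.1%/12 = 2.34167% = 0.0234167.
Payoff takes n = ⌈−ln(1 − rB₀/P)/ln(1+r)⌉ = ⌈6.496⌉ = 7 payments; the last is $842.85.
Total paid = 6·$1,690.00 + $842.85 = $10,982.85.
Total interest = total paid − principal = $10,982.85 − $10,075.00 = $907.85.

$907.85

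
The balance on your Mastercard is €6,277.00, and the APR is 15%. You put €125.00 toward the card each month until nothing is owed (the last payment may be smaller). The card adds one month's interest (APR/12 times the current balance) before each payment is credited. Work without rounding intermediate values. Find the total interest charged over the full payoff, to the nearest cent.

Monthly rate r = 15%/12 = 1.25% = 0.0125.
Payoff takes n = ⌈−ln(1 − rB₀/P)/ln(1+r)⌉ = ⌈79.537⌉ = 80 payments; the last is €67.37.
Total paid = 79·€125.00 + €67.37 = €9,942.37.
Total interest = total paid − principal = €9,942.37 − €6,277.00 = €3,665.37.

€3,665.37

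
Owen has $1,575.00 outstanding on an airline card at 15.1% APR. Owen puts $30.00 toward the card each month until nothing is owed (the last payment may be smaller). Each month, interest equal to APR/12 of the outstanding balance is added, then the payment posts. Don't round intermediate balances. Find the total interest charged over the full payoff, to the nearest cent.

$1,017.60

Monthly rate r = 15.1%/12 = 1.25833% = 0.0125833.
Payoff takes n = ⌈−ln(1 − rB₀/P)/ln(1+r)⌉ = ⌈86.419⌉ = 87 payments; the last is $12.60.
Total paid = 86·$30.00 + $12.60 = $2,592.60.
Total interest = total paid − principal = $2,592.60 − $1,575.00 = $1,017.60.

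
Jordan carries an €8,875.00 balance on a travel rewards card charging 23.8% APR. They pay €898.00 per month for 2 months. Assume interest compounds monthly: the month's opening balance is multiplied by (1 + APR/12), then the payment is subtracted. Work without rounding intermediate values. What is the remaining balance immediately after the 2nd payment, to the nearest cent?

Monthly rate r = 23.8%/12 = 1.98333% = 0.0198333.
Each month: B ← B·(1+r) − €898.00.
Month 1: interest €176.02; balance after payment €8,153.02.
Month 2: interest €161.70; balance after payment €7,416.72.

€7,416.72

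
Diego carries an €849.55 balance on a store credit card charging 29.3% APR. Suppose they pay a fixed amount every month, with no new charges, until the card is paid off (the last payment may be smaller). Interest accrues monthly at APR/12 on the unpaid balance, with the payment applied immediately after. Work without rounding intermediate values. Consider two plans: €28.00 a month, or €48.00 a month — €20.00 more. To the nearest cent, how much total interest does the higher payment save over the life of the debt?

€441.11

Monthly rate r = 29.3%/12 = 2.44167% = 0.0244167.
At €28.00/mo: n = ⌈−ln(1 − rB₀/P)/ln(1+r)⌉ = 56 payments (last €27.26); total interest = total paid − €849.55 = €717.71.
At €48.00/mo: 24 payments (last €22.15); total interest €276.60.
Interest saved = €717.71 − €276.60 = €441.11.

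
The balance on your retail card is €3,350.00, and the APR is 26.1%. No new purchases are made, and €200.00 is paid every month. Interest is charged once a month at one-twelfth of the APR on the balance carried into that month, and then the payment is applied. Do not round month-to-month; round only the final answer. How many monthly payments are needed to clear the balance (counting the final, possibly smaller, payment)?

Monthly rate r = 26.1%/12 = 2.175% = 0.02175.
Recurrence: B ← B·(1+r) − €200.00.
Month 1: interest €72.86; balance after payment €3,222.86.
Month 2: interest €70.10; balance after payment €3,092.96.
Closed form: n = −ln(1 − rB₀/P)/ln(1+r) = −ln(0.63569)/ln(1.02175) ≈ 21.056, so the balance reaches zero during payment 22.

22 months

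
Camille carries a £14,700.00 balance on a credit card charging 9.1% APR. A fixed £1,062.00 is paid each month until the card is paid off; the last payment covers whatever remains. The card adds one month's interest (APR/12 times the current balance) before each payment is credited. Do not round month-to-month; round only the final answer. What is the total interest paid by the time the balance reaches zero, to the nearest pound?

£890

Monthly rate r = 9.1%/12 = 0.758333% = 0.00758333.
Payoff takes n = ⌈−ln(1 − rB₀/P)/ln(1+r)⌉ = ⌈14.679⌉ = 15 payments; the last is £721.82.
Total paid = 14·£1,062.00 + £721.82 = £15,589.82.
Total interest = total paid − principal = £15,589.82 − £14,700.00 = £889.82.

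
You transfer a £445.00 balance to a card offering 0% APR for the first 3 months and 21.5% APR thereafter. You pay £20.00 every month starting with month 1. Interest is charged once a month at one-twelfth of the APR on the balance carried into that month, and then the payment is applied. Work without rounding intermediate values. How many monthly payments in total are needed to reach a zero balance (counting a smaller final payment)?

27 payments

Promo months 1–3 at r₀ = 0%/12 = 0; months 4+ at r₁ = 21.5%/12 = 0.0179167.
After month 3 (no interest yet): B = £445.00 − 3·£20.00 = £385.00.
Then at r₁ with £20.00/mo: n₂ = −ln(1 − r₁·B/P)/ln(1+r₁) ≈ 23.82 → 24 more payments.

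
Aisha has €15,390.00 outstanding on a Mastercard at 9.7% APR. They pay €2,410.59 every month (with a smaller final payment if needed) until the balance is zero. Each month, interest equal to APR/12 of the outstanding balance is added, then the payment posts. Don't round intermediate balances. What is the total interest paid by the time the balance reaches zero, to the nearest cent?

€477.47

Monthly rate r = 9.7%/12 = 0.808333% = 0.00808333.
Payoff takes n = ⌈−ln(1 − rB₀/P)/ln(1+r)⌉ = ⌈6.581⌉ = 7 payments; the last is €1,403.93.
Total paid = 6·€2,410.59 + €1,403.93 = €15,867.47.
Total interest = total paid − principal = €15,867.47 − €15,390.00 = €477.47.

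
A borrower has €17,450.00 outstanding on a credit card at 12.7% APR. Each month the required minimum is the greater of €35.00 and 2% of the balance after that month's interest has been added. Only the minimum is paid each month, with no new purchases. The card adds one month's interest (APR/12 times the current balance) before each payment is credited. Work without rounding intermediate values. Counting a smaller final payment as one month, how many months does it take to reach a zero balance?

310 months

Monthly rate r = 12.7%/12 = 1.05833% = 0.0105833.
While 2% of the post-interest balance exceeds €35.00, each month B ← (B·(1+r))·(1 − 0.02), i.e. B shrinks by the factor (1+r)·0.98 = 0.99037.
This holds for months 1–239. Entering month 240 the balance is €1,728.09; 2% of the post-interest balance is now below €35.00, so the flat €35.00 minimum applies from here.
From month 240 a fixed €35.00 at rate r clears €1,728.09 in 71 more payments. Total: 239 + 71 = 310 months.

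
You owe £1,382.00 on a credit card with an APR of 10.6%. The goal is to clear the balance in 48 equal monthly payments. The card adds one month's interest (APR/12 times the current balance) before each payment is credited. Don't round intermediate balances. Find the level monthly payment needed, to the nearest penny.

£35.45

Monthly rate r = 10.6%/12 = 0.883333% = 0.00883333.
Level-payment amortization: P = B₀·r / (1 − (1+r)^(−n)) = 1382.00·0.00883333 / (1 − 1.00883^(−48)).
Denominator 1 − (1+r)^(−48) = 0.344356635.
P = 12.2077 / 0.344356635 ≈ 35.45.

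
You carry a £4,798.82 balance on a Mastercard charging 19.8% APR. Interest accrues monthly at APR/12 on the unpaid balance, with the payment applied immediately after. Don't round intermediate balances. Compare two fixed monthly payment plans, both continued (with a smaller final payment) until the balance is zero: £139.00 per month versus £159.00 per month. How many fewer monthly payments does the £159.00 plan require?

9 fewer payments

Monthly rate r = 19.8%/12 = 1.65% = 0.0165.
At £139.00/mo: n = ⌈−ln(1 − rB₀/P)/ln(1+r)⌉ = 52 payments (last £72.56); total interest = total paid − £4,798.82 = £2,362.74.
At £159.00/mo: 43 payments (last £17.54); total interest £1,896.72.
Payments saved = 52 − 43 = 9.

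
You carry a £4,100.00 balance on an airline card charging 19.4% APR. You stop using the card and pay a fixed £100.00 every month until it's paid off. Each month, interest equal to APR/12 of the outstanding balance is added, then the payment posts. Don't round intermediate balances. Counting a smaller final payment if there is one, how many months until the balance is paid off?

Monthly rate r = 19.4%/12 = 1.61667% = 0.0161667.
Recurrence: B ← B·(1+r) − £100.00.
Month 1: interest £66.28; balance after payment £4,066.28.
Month 2: interest £65.74; balance after payment £4,032.02.
Closed form: n = −ln(1 − rB₀/P)/ln(1+r) = −ln(0.33717)/ln(1.01617) ≈ 67.790, so the balance reaches zero during payment 68.

68 payments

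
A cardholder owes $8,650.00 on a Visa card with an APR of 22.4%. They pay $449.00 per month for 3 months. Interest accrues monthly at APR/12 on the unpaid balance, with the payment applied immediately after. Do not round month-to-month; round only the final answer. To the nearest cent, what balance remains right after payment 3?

$7,771.20

Monthly rate r = 22.4%/12 = 1.86667% = 0.0186667.
Each month: B ← B·(1+r) − $449.00.
Month 1: interest $161.47; balance after payment $8,362.47.
Month 2: interest $156.10; balance after payment $8,069.57.
Month 3: interest $150.63; balance after payment $7,771.20.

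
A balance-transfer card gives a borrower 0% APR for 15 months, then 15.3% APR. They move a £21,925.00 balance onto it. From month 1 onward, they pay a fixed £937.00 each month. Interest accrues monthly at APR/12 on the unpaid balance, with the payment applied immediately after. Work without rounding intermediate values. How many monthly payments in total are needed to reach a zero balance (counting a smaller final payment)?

Promo months 1–15 at r₀ = 0%/12 = 0; months 16+ at r₁ = 15.3%/12 = 0.01275.
After month 15 (no interest yet): B = £21,925.00 − 15·£937.00 = £7,870.00.
Then at r₁ with £937.00/mo: n₂ = −ln(1 − r₁·B/P)/ln(1+r₁) ≈ 8.94 → 9 more payments.

24 months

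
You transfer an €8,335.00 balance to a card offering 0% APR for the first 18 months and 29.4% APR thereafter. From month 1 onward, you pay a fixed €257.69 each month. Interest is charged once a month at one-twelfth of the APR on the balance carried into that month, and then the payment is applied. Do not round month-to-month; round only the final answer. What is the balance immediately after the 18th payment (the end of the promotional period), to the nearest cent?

€3,696.58

Promo months 1–18 at r₀ = 0%/12 = 0; months 19+ at r₁ = 29.4%/12 = 0.0245.
After month 18 (no interest yet): B = €8,335.00 − 18·€257.69 = €3,696.58.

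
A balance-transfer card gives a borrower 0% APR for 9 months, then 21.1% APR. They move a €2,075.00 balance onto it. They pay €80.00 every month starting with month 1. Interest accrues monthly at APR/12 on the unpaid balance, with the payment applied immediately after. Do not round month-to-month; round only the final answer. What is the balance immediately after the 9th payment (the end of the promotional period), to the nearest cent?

€1,355.00

Promo months 1–9 at r₀ = 0%/12 = 0; months 10+ at r₁ = 21.1%/12 = 0.0175833.
After month 9 (no interest yet): B = €2,075.00 − 9·€80.00 = €1,355.00.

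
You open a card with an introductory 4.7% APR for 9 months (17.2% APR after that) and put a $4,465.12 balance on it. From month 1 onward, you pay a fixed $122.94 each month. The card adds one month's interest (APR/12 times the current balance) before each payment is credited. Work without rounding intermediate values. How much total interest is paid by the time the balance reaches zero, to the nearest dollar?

Promo months 1–9 at r₀ = 4.7%/12 = 0.00391667; months 10+ at r₁ = 17.2%/12 = 0.0143333.
After month 9: iterate B ← B·(1+r₀) − $122.94 for 9 months → $3,501.05.
Then at r₁ with $122.94/mo: n₂ = −ln(1 − r₁·B/P)/ln(1+r₁) ≈ 36.86 → 37 more payments.
Total paid = 45·$122.94 + $105.64 = $5,637.94; interest = $5,637.94 − $4,465.12 = $1,172.82.

$1,173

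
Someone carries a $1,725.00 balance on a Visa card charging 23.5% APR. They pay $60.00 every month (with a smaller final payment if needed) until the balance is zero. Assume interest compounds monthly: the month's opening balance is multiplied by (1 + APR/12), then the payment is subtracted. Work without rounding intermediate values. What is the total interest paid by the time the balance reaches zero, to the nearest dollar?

$836

Monthly rate r = 23.5%/12 = 1.95833% = 0.0195833.
Payoff takes n = ⌈−ln(1 − rB₀/P)/ln(1+r)⌉ = ⌈42.687⌉ = 43 payments; the last is $41.33.
Total paid = 42·$60.00 + $41.33 = $2,561.33.
Total interest = total paid − principal = $2,561.33 − $1,725.00 = $836.33.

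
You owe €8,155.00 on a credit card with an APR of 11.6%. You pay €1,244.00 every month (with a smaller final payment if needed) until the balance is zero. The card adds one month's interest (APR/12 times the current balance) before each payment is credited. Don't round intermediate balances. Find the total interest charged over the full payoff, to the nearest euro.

€311

Monthly rate r = 11.6%/12 = 0.966667% = 0.00966667.
Payoff takes n = ⌈−ln(1 − rB₀/P)/ln(1+r)⌉ = ⌈6.805⌉ = 7 payments; the last is €1,002.44.
Total paid = 6·€1,244.00 + €1,002.44 = €8,466.44.
Total interest = total paid − principal = €8,466.44 − €8,155.00 = €311.44.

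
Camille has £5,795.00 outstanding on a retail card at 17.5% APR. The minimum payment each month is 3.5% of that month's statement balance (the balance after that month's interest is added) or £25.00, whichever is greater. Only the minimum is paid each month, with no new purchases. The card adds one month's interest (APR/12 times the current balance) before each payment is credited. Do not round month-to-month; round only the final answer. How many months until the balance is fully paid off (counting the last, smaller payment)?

137 months

Monthly rate r = 17.5%/12 = 1.45833% = 0.0145833.
While 3.5% of the post-interest balance exceeds £25.00, each month B ← (B·(1+r))·(1 − 0.035), i.e. B shrinks by the factor (1+r)·0.965 = 0.97907.
This holds for months 1–100. Entering month 101 the balance is £699.13; 3.5% of the post-interest balance is now below £25.00, so the flat £25.00 minimum applies from here.
From month 101 a fixed £25.00 at rate r clears £699.13 in 37 more payments. Total: 100 + 37 = 137 months.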